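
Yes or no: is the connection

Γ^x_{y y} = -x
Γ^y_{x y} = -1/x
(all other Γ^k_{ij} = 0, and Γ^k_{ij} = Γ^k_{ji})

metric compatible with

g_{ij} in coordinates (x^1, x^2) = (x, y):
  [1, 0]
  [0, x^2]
Using ∇_k g_{ij} = ∂_k g_{ij} - Γ^m_{ki} g_{mj} - Γ^m_{kj} g_{im}:
∇_x g_{yy} = (2*x) - (-x) - (-x) = 4*x ≠ 0
So the connection is not metric compatible (it is not the Levi-Civita connection).
No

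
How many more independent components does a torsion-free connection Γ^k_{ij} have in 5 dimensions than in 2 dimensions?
Independent components in n dimensions: n × n(n+1)/2 = n^2(n+1)/2.
5D: 5 × 15 = 75
2D: 2 × 3 = 6
Difference = 75 - 6 = 69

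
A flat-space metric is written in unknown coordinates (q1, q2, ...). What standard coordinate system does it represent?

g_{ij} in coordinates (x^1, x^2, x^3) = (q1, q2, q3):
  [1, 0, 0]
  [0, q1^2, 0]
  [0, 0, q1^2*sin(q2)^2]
The line element ds^2 = dq1^2 + q1^2 dq2^2 + q1^2 sin(q2)^2 dq3^2 is dr^2 + r^2 dθ^2 + r^2 sin(θ)^2 dφ^2 with q1 = r, q2 = θ, q3 = φ.
spherical coordinates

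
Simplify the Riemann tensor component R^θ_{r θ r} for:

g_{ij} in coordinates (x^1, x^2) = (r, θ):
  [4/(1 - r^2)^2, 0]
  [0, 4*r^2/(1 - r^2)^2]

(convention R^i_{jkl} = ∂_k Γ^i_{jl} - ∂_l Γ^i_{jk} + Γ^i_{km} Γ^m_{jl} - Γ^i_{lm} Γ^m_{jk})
Non-zero Christoffel symbols (Γ^k_{ij} = Γ^k_{ji}):
Γ^r_{r r} = 2*r/(1 - r^2)
Γ^r_{θ θ} = (r^3 + r)/(r^2 - 1)
Γ^θ_{r θ} = (-r^2 - 1)/(r^3 - r)
R^θ_{r θ r} = ∂_θ Γ^θ_{r r} - ∂_r Γ^θ_{r θ} + Γ^θ_{θ m} Γ^m_{r r} - Γ^θ_{r m} Γ^m_{r θ}
  = (0) - ((r^4 + 4*r^2 - 1)/(r^3 - r)^2) + (2*(r^2 + 1)/(r^2 - 1)^2) - ((r^2 + 1)^2/(r^3 - r)^2) = -4/(r^2 - 1)^2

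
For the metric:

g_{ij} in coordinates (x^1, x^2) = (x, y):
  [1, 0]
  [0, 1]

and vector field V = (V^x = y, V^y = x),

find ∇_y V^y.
All Christoffel symbols are zero.
∇_y V^y = ∂_y V^y + Γ^y_{y j} V^j
  = (0) + (0)(y) + (0)(x)
  = 0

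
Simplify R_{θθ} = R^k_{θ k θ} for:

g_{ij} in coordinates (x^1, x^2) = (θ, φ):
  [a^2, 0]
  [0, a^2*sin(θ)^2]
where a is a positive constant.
Non-zero Christoffel symbols (Γ^k_{ij} = Γ^k_{ji}):
Γ^θ_{φ φ} = -sin(2*θ)/2
Γ^φ_{θ φ} = 1/tan(θ)
R^θ_{θ θ θ} = 0 (a repeated index in an antisymmetric pair)
R^φ_{θ φ θ} = ∂_φ Γ^φ_{θ θ} - ∂_θ Γ^φ_{θ φ} + Γ^φ_{φ m} Γ^m_{θ θ} - Γ^φ_{θ m} Γ^m_{θ φ}
  = (0) - (-1/sin(θ)^2) + (0) - (1/tan(θ)^2) = 1
R_{θθ} = R^θ_{θ θ θ} + R^φ_{θ φ θ} = (0) + (1) = 1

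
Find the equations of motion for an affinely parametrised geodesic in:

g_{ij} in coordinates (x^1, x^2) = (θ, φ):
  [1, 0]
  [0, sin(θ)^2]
Geodesic equation: d^2x^k/dλ^2 + Γ^k_{ij} (dx^i/dλ)(dx^j/dλ) = 0.
Non-zero Christoffel symbols:
Γ^θ_{φ φ} = -sin(2*θ)/2
Γ^φ_{θ φ} = 1/tan(θ)
Substituting (the symmetric pair Γ^k_{ij}, Γ^k_{ji} combines into a factor 2):
d^2θ/dλ^2 - (sin(2*θ)/2) (dφ/dλ)^2 = 0
d^2φ/dλ^2 + (2/tan(θ)) (dθ/dλ)(dφ/dλ) = 0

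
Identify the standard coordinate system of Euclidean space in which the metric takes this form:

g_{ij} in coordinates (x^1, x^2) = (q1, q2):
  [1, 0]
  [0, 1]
All components are constant and the metric is the identity, i.e. orthonormal rectilinear coordinates.
Cartesian (2D) coordinates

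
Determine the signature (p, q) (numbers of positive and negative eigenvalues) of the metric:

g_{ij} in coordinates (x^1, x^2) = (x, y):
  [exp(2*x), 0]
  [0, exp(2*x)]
The metric is diagonal, so its eigenvalues are the diagonal entries: exp(2*x), exp(2*x) (at a generic point, where coordinate-dependent entries are positive).
2 positive, 0 negative.
(2, 0) - Riemannian (positive definite)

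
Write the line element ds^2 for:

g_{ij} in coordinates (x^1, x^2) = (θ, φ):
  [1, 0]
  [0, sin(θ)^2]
ds^2 = g_{ij} dx^i dx^j; only the non-zero components contribute.
ds^2 = dθ^2 + sin(θ)^2 dφ^2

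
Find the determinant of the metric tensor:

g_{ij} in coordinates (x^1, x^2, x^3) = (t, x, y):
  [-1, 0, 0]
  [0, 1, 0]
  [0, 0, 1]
Diagonal metric: det(g) = g_{11}·g_{22}·g_{33}
= (-1)·(1)·(1)
det(g) = -1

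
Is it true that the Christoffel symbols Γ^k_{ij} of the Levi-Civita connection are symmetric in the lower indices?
The Levi-Civita connection is torsion-free, which is exactly Γ^k_{ij} = Γ^k_{ji}.
Yes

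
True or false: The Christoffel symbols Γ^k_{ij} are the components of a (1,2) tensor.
Under a change of coordinates Γ picks up an inhomogeneous term ∂²x/∂x'∂x'; e.g. Γ = 0 in Cartesian coordinates but Γ^r_{θθ} = -r in polar coordinates on the same flat plane.
False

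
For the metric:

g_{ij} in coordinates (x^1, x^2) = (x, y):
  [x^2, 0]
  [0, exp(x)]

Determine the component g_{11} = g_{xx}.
With x^1 = x, x^2 = y, g_{11} = g_{xx} is the row-1, column-1 entry of the matrix.
g_{11} = x^2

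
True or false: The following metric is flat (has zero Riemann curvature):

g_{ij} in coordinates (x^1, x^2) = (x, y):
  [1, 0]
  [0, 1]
All metric components are constant, so every Christoffel symbol vanishes and R^i_{jkl} = 0.
True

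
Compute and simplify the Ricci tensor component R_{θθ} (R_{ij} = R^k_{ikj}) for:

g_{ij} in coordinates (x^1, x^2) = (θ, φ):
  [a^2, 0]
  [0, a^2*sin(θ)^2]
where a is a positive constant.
Non-zero Christoffel symbols (Γ^k_{ij} = Γ^k_{ji}):
Γ^θ_{φ φ} = -sin(2*θ)/2
Γ^φ_{θ φ} = 1/tan(θ)
R^θ_{θ θ θ} = 0 (a repeated index in an antisymmetric pair)
R^φ_{θ φ θ} = ∂_φ Γ^φ_{θ θ} - ∂_θ Γ^φ_{θ φ} + Γ^φ_{φ m} Γ^m_{θ θ} - Γ^φ_{θ m} Γ^m_{θ φ}
  = (0) - (-1/sin(θ)^2) + (0) - (1/tan(θ)^2) = 1
R_{θθ} = R^θ_{θ θ θ} + R^φ_{θ φ θ} = (0) + (1) = 1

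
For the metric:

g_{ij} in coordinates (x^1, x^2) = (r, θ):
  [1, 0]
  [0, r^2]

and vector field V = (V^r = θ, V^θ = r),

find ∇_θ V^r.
Non-zero Christoffel symbols:
Γ^r_{θ θ} = -r
Γ^θ_{r θ} = 1/r
∇_θ V^r = ∂_θ V^r + Γ^r_{θ j} V^j
  = (1) + (0)(θ) + (-r)(r)
  = 1 - r^2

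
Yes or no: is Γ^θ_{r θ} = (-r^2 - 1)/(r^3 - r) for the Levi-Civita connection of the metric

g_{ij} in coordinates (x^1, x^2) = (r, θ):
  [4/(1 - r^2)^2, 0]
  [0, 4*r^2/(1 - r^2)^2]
Γ^θ_{r θ} = (1/2) g^{θθ} (∂_r g_{θθ} + ∂_θ g_{θr} - ∂_θ g_{rθ}) = (1/2)((1 - r^2)^2/(4*r^2))((-8*(r^3 + r)/(r^2 - 1)^3) + (0) - (0)) = (-r^2 - 1)/(r^3 - r)
This equals the proposed value (-r^2 - 1)/(r^3 - r).
Yes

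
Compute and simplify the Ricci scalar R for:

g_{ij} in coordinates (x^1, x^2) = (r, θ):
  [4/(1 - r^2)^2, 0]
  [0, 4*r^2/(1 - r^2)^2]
Non-zero Christoffel symbols (Γ^k_{ij} = Γ^k_{ji}):
Γ^r_{r r} = 2*r/(1 - r^2)
Γ^r_{θ θ} = (r^3 + r)/(r^2 - 1)
Γ^θ_{r θ} = (-r^2 - 1)/(r^3 - r)
Ricci tensor (R_{ij} = R^k_{ikj}): R_{rr} = -4/(r^2 - 1)^2, R_{rθ} = 0, R_{θθ} = -4*r^2/(r^2 - 1)^2
Inverse metric: g^{rr} = (1 - r^2)^2/4, g^{θθ} = (1 - r^2)^2/(4*r^2)
R = g^{ij} R_{ij} = ((1 - r^2)^2/4)(-4/(r^2 - 1)^2) + ((1 - r^2)^2/(4*r^2))(-4*r^2/(r^2 - 1)^2) = -2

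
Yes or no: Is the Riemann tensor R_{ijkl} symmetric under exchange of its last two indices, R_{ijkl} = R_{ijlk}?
It is antisymmetric in the last pair: R_{ijkl} = -R_{ijlk}.
No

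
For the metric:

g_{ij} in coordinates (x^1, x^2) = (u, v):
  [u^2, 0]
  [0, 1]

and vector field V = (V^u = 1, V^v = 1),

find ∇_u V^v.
Non-zero Christoffel symbols:
Γ^u_{u u} = 1/u
∇_u V^v = ∂_u V^v + Γ^v_{u j} V^j
  = (0) + (0)(1) + (0)(1)
  = 0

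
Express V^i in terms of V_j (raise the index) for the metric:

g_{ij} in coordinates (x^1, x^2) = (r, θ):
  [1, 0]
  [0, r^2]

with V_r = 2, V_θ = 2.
Inverse metric (diagonal): g^{rr} = 1, g^{θθ} = 1/r^2
V^i = g^{ij} V_j:
V^r = (1)(2) + (0)(2) = 2
V^θ = (0)(2) + (1/r^2)(2) = 2/r^2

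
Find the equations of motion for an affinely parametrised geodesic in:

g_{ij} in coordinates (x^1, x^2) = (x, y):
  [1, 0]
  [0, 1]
Geodesic equation: d^2x^k/dλ^2 + Γ^k_{ij} (dx^i/dλ)(dx^j/dλ) = 0.
All Christoffel symbols vanish, so the geodesics are straight lines:
d^2x/dλ^2 = 0
d^2y/dλ^2 = 0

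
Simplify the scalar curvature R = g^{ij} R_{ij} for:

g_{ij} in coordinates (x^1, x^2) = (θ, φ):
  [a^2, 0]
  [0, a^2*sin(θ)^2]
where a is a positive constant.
Non-zero Christoffel symbols (Γ^k_{ij} = Γ^k_{ji}):
Γ^θ_{φ φ} = -sin(2*θ)/2
Γ^φ_{θ φ} = 1/tan(θ)
Ricci tensor (R_{ij} = R^k_{ikj}): R_{θθ} = 1, R_{θφ} = 0, R_{φφ} = sin(θ)^2
Inverse metric: g^{θθ} = 1/a^2, g^{φφ} = 1/(a^2*sin(θ)^2)
R = g^{ij} R_{ij} = (1/a^2)(1) + (1/(a^2*sin(θ)^2))(sin(θ)^2) = 2/a^2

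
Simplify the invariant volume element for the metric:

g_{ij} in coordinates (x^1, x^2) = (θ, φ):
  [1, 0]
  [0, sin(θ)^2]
det(g) = sin(θ)^2
√|det(g)| = sin(θ) (taking 0 < θ < π so that |sin(θ)| = sin(θ))
Volume element: dV = sin(θ) dθ dφ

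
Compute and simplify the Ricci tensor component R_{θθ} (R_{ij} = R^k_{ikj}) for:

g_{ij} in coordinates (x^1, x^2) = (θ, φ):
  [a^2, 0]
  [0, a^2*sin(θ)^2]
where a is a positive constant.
Non-zero Christoffel symbols (Γ^k_{ij} = Γ^k_{ji}):
Γ^θ_{φ φ} = -sin(2*θ)/2
Γ^φ_{θ φ} = 1/tan(θ)
R^θ_{θ θ θ} = 0 (a repeated index in an antisymmetric pair)
R^φ_{θ φ θ} = ∂_φ Γ^φ_{θ θ} - ∂_θ Γ^φ_{θ φ} + Γ^φ_{φ m} Γ^m_{θ θ} - Γ^φ_{θ m} Γ^m_{θ φ}
  = (0) - (-1/sin(θ)^2) + (0) - (1/tan(θ)^2) = 1
R_{θθ} = R^θ_{θ θ θ} + R^φ_{θ φ θ} = (0) + (1) = 1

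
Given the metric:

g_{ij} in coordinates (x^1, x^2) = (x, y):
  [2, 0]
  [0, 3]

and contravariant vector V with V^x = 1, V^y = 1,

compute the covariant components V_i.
V_i = g_{ij} V^j:
V_x = (2)(1) + (0)(1) = 2
V_y = (0)(1) + (3)(1) = 3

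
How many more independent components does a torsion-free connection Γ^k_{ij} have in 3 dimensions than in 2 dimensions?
Independent components in n dimensions: n × n(n+1)/2 = n^2(n+1)/2.
3D: 3 × 6 = 18
2D: 2 × 3 = 6
Difference = 18 - 6 = 12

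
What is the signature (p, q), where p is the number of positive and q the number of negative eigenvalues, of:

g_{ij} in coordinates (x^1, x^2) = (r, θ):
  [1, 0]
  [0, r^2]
The metric is diagonal, so its eigenvalues are the diagonal entries: 1, r^2 (at a generic point, where coordinate-dependent entries are positive).
2 positive, 0 negative.
(2, 0) - Riemannian (positive definite)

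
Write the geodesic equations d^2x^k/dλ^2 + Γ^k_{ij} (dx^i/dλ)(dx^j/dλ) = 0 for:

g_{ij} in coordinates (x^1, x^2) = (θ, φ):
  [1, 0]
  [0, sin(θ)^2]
Geodesic equation: d^2x^k/dλ^2 + Γ^k_{ij} (dx^i/dλ)(dx^j/dλ) = 0.
Non-zero Christoffel symbols:
Γ^θ_{φ φ} = -sin(2*θ)/2
Γ^φ_{θ φ} = 1/tan(θ)
Substituting (the symmetric pair Γ^k_{ij}, Γ^k_{ji} combines into a factor 2):
d^2θ/dλ^2 - (sin(2*θ)/2) (dφ/dλ)^2 = 0
d^2φ/dλ^2 + (2/tan(θ)) (dθ/dλ)(dφ/dλ) = 0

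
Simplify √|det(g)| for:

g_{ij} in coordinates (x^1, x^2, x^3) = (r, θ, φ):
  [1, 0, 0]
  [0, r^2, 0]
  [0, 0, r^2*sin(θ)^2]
det(g) = r^4*sin(θ)^2
√|det(g)| = r^2*sin(θ) (taking 0 < θ < π so that |sin(θ)| = sin(θ))
Volume element: dV = r^2*sin(θ) dr dθ dφ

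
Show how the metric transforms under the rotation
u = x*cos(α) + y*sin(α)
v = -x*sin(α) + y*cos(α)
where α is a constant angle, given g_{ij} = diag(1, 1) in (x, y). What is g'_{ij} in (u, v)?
Invert the transformation: x = u*cos(α) - v*sin(α), y = u*sin(α) + v*cos(α)
g'_{ij} = (∂x^k/∂x'^i)(∂x^l/∂x'^j) g_{kl}; with g_{kl} = δ_{kl} this is Σ_k (∂x^k/∂x'^i)(∂x^k/∂x'^j).
Jacobian: ∂x/∂u = cos(α), ∂x/∂v = -sin(α), ∂y/∂u = sin(α), ∂y/∂v = cos(α)
g'_{uu} = (cos(α))(cos(α)) + (sin(α))(sin(α)) = 1
g'_{uv} = (cos(α))(-sin(α)) + (sin(α))(cos(α)) = 0
g'_{vv} = (-sin(α))(-sin(α)) + (cos(α))(cos(α)) = 1
g'_{ij} = diag(1, 1)
The Euclidean metric is invariant under rotations.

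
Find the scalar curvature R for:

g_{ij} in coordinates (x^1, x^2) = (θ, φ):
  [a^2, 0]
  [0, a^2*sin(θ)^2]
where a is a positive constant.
Non-zero Christoffel symbols (Γ^k_{ij} = Γ^k_{ji}):
Γ^θ_{φ φ} = -sin(2*θ)/2
Γ^φ_{θ φ} = 1/tan(θ)
Ricci tensor (R_{ij} = R^k_{ikj}): R_{θθ} = 1, R_{θφ} = 0, R_{φφ} = sin(θ)^2
Inverse metric: g^{θθ} = 1/a^2, g^{φφ} = 1/(a^2*sin(θ)^2)
R = g^{ij} R_{ij} = (1/a^2)(1) + (1/(a^2*sin(θ)^2))(sin(θ)^2) = 2/a^2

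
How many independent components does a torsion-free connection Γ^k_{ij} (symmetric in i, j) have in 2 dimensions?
Γ^k_{ij} has n choices for the upper index and n(n+1)/2 independent symmetric lower index pairs.
Total = 2 × 2×3/2 = 2 × 3 = 6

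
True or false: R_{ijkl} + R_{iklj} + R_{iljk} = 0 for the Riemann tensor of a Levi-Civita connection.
This is the first (algebraic) Bianchi identity.
True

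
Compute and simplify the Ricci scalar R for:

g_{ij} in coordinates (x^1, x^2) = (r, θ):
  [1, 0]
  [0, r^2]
Non-zero Christoffel symbols (Γ^k_{ij} = Γ^k_{ji}):
Γ^r_{θ θ} = -r
Γ^θ_{r θ} = 1/r
Ricci tensor (R_{ij} = R^k_{ikj}): R_{rr} = 0, R_{rθ} = 0, R_{θθ} = 0
Inverse metric: g^{rr} = 1, g^{θθ} = 1/r^2
R = g^{ij} R_{ij} = (1)(0) + (1/r^2)(0) = 0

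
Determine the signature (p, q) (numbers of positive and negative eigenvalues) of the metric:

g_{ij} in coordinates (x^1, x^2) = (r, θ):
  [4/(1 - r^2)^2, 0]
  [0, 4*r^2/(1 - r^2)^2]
The metric is diagonal, so its eigenvalues are the diagonal entries: 4/(1 - r^2)^2, 4*r^2/(1 - r^2)^2 (at a generic point, where coordinate-dependent entries are positive).
2 positive, 0 negative.
(2, 0) - Riemannian (positive definite)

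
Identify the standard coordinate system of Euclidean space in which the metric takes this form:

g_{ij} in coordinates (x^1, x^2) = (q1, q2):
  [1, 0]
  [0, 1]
All components are constant and the metric is the identity, i.e. orthonormal rectilinear coordinates.
Cartesian (2D) coordinates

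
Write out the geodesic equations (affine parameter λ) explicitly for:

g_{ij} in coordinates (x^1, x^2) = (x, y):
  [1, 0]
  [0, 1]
Geodesic equation: d^2x^k/dλ^2 + Γ^k_{ij} (dx^i/dλ)(dx^j/dλ) = 0.
All Christoffel symbols vanish, so the geodesics are straight lines:
d^2x/dλ^2 = 0
d^2y/dλ^2 = 0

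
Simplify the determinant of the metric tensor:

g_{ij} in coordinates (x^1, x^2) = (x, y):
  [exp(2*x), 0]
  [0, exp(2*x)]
For a 2×2 metric: det(g) = g_{11}·g_{22} - g_{12}·g_{21}
= (exp(2*x))·(exp(2*x)) - (0)·(0)
= exp(4*x) - 0
det(g) = exp(4*x)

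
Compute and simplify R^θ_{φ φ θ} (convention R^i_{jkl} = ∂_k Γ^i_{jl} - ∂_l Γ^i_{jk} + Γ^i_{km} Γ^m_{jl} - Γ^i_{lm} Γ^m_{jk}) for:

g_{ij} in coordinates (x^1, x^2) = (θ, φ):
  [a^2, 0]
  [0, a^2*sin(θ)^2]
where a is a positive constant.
Non-zero Christoffel symbols (Γ^k_{ij} = Γ^k_{ji}):
Γ^θ_{φ φ} = -sin(2*θ)/2
Γ^φ_{θ φ} = 1/tan(θ)
R^θ_{φ φ θ} = ∂_φ Γ^θ_{φ θ} - ∂_θ Γ^θ_{φ φ} + Γ^θ_{φ m} Γ^m_{φ θ} - Γ^θ_{θ m} Γ^m_{φ φ}
  = (0) - (-cos(2*θ)) + (-cos(θ)^2) - (0) = -sin(θ)^2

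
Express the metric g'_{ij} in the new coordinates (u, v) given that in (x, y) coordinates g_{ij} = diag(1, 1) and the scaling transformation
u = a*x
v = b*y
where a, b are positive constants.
Invert the transformation: x = u/a, y = v/b
g'_{ij} = (∂x^k/∂x'^i)(∂x^l/∂x'^j) g_{kl}; with g_{kl} = δ_{kl} this is Σ_k (∂x^k/∂x'^i)(∂x^k/∂x'^j).
Jacobian: ∂x/∂u = 1/a, ∂x/∂v = 0, ∂y/∂u = 0, ∂y/∂v = 1/b
g'_{uu} = (1/a)(1/a) + (0)(0) = 1/a^2
g'_{uv} = (1/a)(0) + (0)(1/b) = 0
g'_{vv} = (0)(0) + (1/b)(1/b) = 1/b^2
g'_{ij} = diag(1/a^2, 1/b^2)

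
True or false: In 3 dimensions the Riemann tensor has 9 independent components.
n^2(n^2-1)/12 = 9·8/12 = 6 independent components for n = 3.
False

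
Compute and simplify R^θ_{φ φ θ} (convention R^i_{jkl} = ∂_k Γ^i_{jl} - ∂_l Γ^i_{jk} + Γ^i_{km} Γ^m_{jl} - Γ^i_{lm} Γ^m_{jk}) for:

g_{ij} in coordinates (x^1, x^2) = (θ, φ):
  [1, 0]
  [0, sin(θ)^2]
Non-zero Christoffel symbols (Γ^k_{ij} = Γ^k_{ji}):
Γ^θ_{φ φ} = -sin(2*θ)/2
Γ^φ_{θ φ} = 1/tan(θ)
R^θ_{φ φ θ} = ∂_φ Γ^θ_{φ θ} - ∂_θ Γ^θ_{φ φ} + Γ^θ_{φ m} Γ^m_{φ θ} - Γ^θ_{θ m} Γ^m_{φ φ}
  = (0) - (-cos(2*θ)) + (-cos(θ)^2) - (0) = -sin(θ)^2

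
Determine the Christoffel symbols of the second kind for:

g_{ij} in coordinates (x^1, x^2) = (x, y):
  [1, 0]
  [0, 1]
Using Γ^k_{ij} = (1/2) g^{km} (∂_i g_{mj} + ∂_j g_{mi} - ∂_m g_{ij}); the metric is diagonal, so only the m = k term contributes.
Every metric component is constant, so all ∂_m g_{ij} = 0 and every Christoffel symbol vanishes.
All Christoffel symbols are zero.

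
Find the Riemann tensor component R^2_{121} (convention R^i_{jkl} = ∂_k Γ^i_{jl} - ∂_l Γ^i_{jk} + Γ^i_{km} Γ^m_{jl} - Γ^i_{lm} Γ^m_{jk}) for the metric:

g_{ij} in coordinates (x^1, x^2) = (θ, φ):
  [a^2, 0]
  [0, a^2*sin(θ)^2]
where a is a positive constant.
Non-zero Christoffel symbols (Γ^k_{ij} = Γ^k_{ji}):
Γ^θ_{φ φ} = -sin(2*θ)/2
Γ^φ_{θ φ} = 1/tan(θ)
R^φ_{θ φ θ} = ∂_φ Γ^φ_{θ θ} - ∂_θ Γ^φ_{θ φ} + Γ^φ_{φ m} Γ^m_{θ θ} - Γ^φ_{θ m} Γ^m_{θ φ}
  = (0) - (-1/sin(θ)^2) + (0) - (1/tan(θ)^2) = 1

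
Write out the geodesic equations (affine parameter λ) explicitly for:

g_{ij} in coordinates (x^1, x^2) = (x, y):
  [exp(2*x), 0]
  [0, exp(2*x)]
Geodesic equation: d^2x^k/dλ^2 + Γ^k_{ij} (dx^i/dλ)(dx^j/dλ) = 0.
Non-zero Christoffel symbols:
Γ^x_{x x} = 1
Γ^x_{y y} = -1
Γ^y_{x y} = 1
Substituting (the symmetric pair Γ^k_{ij}, Γ^k_{ji} combines into a factor 2):
d^2x/dλ^2 + (dx/dλ)^2 - (dy/dλ)^2 = 0
d^2y/dλ^2 + 2 (dx/dλ)(dy/dλ) = 0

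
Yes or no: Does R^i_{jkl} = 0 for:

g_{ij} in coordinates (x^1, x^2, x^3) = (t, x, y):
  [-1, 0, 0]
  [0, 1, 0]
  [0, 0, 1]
All metric components are constant, so every Christoffel symbol vanishes and R^i_{jkl} = 0.
Yes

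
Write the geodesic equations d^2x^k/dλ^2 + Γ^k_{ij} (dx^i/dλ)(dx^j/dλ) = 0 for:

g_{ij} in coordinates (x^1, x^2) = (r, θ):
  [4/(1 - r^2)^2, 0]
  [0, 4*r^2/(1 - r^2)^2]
Geodesic equation: d^2x^k/dλ^2 + Γ^k_{ij} (dx^i/dλ)(dx^j/dλ) = 0.
Non-zero Christoffel symbols:
Γ^r_{r r} = 2*r/(1 - r^2)
Γ^r_{θ θ} = (r^3 + r)/(r^2 - 1)
Γ^θ_{r θ} = (-r^2 - 1)/(r^3 - r)
Substituting (the symmetric pair Γ^k_{ij}, Γ^k_{ji} combines into a factor 2):
d^2r/dλ^2 + (2*r/(1 - r^2)) (dr/dλ)^2 + ((r^3 + r)/(r^2 - 1)) (dθ/dλ)^2 = 0
d^2θ/dλ^2 + ((-2*r^2 - 2)/(r^3 - r)) (dr/dλ)(dθ/dλ) = 0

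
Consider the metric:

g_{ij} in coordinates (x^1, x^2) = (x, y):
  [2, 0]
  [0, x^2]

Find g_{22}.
With x^1 = x, x^2 = y, g_{22} = g_{yy} is the row-2, column-2 entry of the matrix.
g_{22} = x^2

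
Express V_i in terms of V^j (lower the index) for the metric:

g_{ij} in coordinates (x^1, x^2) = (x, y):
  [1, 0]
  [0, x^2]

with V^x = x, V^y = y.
V_i = g_{ij} V^j:
V_x = (1)(x) + (0)(y) = x
V_y = (0)(x) + (x^2)(y) = x^2*y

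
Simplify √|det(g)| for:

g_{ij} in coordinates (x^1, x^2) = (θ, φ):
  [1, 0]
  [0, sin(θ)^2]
det(g) = sin(θ)^2
√|det(g)| = sin(θ) (taking 0 < θ < π so that |sin(θ)| = sin(θ))
Volume element: dV = sin(θ) dθ dφ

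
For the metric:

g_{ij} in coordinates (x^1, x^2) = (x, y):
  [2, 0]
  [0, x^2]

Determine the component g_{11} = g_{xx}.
With x^1 = x, x^2 = y, g_{11} = g_{xx} is the row-1, column-1 entry of the matrix.
g_{11} = 2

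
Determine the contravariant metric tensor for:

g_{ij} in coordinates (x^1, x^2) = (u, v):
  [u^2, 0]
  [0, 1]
The metric is diagonal, so g^{ij} is diagonal with entries 1/g_{ii}: diag(1/(u^2), 1).
g^{ij}:
  [1/u^2, 0]
  [0, 1]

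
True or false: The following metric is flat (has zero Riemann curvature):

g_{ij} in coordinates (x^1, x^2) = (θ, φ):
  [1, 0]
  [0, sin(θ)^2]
Non-zero Christoffel symbols:
Γ^θ_{φ φ} = -sin(2*θ)/2
Γ^φ_{θ φ} = 1/tan(θ)
Ricci tensor: R_{θθ} = 1, R_{θφ} = 0, R_{φφ} = sin(θ)^2
The Ricci tensor is non-zero, so the Riemann tensor is non-zero: not flat.
False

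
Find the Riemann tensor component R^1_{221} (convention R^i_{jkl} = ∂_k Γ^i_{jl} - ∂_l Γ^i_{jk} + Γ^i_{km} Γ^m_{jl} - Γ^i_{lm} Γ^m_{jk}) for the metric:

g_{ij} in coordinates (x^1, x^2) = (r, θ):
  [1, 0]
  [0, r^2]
Non-zero Christoffel symbols (Γ^k_{ij} = Γ^k_{ji}):
Γ^r_{θ θ} = -r
Γ^θ_{r θ} = 1/r
R^r_{θ θ r} = ∂_θ Γ^r_{θ r} - ∂_r Γ^r_{θ θ} + Γ^r_{θ m} Γ^m_{θ r} - Γ^r_{r m} Γ^m_{θ θ}
  = (0) - (-1) + (-1) - (0) = 0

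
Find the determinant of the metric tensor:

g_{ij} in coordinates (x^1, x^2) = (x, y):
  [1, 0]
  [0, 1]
For a 2×2 metric: det(g) = g_{11}·g_{22} - g_{12}·g_{21}
= (1)·(1) - (0)·(0)
= 1 - 0
det(g) = 1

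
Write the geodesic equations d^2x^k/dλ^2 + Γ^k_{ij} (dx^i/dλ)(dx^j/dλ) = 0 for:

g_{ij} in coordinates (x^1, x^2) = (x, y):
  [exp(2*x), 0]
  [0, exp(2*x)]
Geodesic equation: d^2x^k/dλ^2 + Γ^k_{ij} (dx^i/dλ)(dx^j/dλ) = 0.
Non-zero Christoffel symbols:
Γ^x_{x x} = 1
Γ^x_{y y} = -1
Γ^y_{x y} = 1
Substituting (the symmetric pair Γ^k_{ij}, Γ^k_{ji} combines into a factor 2):
d^2x/dλ^2 + (dx/dλ)^2 - (dy/dλ)^2 = 0
d^2y/dλ^2 + 2 (dx/dλ)(dy/dλ) = 0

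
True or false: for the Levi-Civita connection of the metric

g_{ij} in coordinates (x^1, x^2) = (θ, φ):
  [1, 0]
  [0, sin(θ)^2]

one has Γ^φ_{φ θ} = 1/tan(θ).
Γ^φ_{φ θ} = (1/2) g^{φφ} (∂_φ g_{φθ} + ∂_θ g_{φφ} - ∂_φ g_{φθ}) = (1/2)(1/sin(θ)^2)((0) + (sin(2*θ)) - (0)) = 1/tan(θ)
This equals the proposed value 1/tan(θ).
True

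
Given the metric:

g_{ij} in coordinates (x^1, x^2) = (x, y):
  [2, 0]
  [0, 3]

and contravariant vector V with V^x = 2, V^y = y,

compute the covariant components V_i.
V_i = g_{ij} V^j:
V_x = (2)(2) + (0)(y) = 4
V_y = (0)(2) + (3)(y) = 3*y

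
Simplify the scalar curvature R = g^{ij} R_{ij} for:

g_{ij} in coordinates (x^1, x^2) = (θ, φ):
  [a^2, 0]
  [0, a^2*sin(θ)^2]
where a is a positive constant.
Non-zero Christoffel symbols (Γ^k_{ij} = Γ^k_{ji}):
Γ^θ_{φ φ} = -sin(2*θ)/2
Γ^φ_{θ φ} = 1/tan(θ)
Ricci tensor (R_{ij} = R^k_{ikj}): R_{θθ} = 1, R_{θφ} = 0, R_{φφ} = sin(θ)^2
Inverse metric: g^{θθ} = 1/a^2, g^{φφ} = 1/(a^2*sin(θ)^2)
R = g^{ij} R_{ij} = (1/a^2)(1) + (1/(a^2*sin(θ)^2))(sin(θ)^2) = 2/a^2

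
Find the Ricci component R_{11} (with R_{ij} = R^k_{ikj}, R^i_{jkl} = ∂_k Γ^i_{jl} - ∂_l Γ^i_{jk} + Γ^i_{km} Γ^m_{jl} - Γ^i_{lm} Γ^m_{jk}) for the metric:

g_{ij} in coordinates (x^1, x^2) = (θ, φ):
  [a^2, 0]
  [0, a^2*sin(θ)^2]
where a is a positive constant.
Non-zero Christoffel symbols (Γ^k_{ij} = Γ^k_{ji}):
Γ^θ_{φ φ} = -sin(2*θ)/2
Γ^φ_{θ φ} = 1/tan(θ)
R^θ_{θ θ θ} = 0 (a repeated index in an antisymmetric pair)
R^φ_{θ φ θ} = ∂_φ Γ^φ_{θ θ} - ∂_θ Γ^φ_{θ φ} + Γ^φ_{φ m} Γ^m_{θ θ} - Γ^φ_{θ m} Γ^m_{θ φ}
  = (0) - (-1/sin(θ)^2) + (0) - (1/tan(θ)^2) = 1
R_{θθ} = R^θ_{θ θ θ} + R^φ_{θ φ θ} = (0) + (1) = 1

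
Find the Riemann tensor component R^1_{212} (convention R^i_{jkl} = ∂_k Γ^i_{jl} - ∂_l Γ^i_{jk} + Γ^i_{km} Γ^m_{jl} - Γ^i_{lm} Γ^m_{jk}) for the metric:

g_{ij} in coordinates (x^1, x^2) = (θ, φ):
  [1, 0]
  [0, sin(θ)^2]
Non-zero Christoffel symbols (Γ^k_{ij} = Γ^k_{ji}):
Γ^θ_{φ φ} = -sin(2*θ)/2
Γ^φ_{θ φ} = 1/tan(θ)
R^θ_{φ θ φ} = ∂_θ Γ^θ_{φ φ} - ∂_φ Γ^θ_{φ θ} + Γ^θ_{θ m} Γ^m_{φ φ} - Γ^θ_{φ m} Γ^m_{φ θ}
  = (-cos(2*θ)) - (0) + (0) - (-cos(θ)^2) = sin(θ)^2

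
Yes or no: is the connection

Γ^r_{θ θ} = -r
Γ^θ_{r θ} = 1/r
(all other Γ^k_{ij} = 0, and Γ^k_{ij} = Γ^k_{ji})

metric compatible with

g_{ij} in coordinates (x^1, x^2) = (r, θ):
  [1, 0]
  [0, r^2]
Using ∇_k g_{ij} = ∂_k g_{ij} - Γ^m_{ki} g_{mj} - Γ^m_{kj} g_{im}:
e.g. ∇_r g_{θθ} = (2*r) - (r) - (r) = 0
Every component ∇_k g_{ij} vanishes: the connection is metric compatible.
Yes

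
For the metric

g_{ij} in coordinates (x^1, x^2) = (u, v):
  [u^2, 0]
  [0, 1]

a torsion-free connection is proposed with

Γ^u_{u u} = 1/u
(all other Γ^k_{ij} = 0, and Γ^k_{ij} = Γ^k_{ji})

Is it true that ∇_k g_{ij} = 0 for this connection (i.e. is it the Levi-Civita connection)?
Using ∇_k g_{ij} = ∂_k g_{ij} - Γ^m_{ki} g_{mj} - Γ^m_{kj} g_{im}:
e.g. ∇_u g_{uu} = (2*u) - (u) - (u) = 0
Every component ∇_k g_{ij} vanishes: the connection is metric compatible.
Yes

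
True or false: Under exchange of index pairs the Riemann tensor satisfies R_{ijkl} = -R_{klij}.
The pair-exchange symmetry has a plus sign: R_{ijkl} = +R_{klij}.
False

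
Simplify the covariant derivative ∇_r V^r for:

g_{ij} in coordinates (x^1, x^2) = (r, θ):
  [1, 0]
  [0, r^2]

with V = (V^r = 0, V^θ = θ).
Non-zero Christoffel symbols:
Γ^r_{θ θ} = -r
Γ^θ_{r θ} = 1/r
∇_r V^r = ∂_r V^r + Γ^r_{r j} V^j
  = (0) + (0)(0) + (0)(θ)
  = 0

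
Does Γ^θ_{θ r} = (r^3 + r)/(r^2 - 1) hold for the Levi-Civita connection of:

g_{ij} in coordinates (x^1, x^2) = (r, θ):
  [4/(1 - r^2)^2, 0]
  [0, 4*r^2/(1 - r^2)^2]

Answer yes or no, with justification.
Γ^θ_{θ r} = (1/2) g^{θθ} (∂_θ g_{θr} + ∂_r g_{θθ} - ∂_θ g_{θr}) = (1/2)((1 - r^2)^2/(4*r^2))((0) + (-8*(r^3 + r)/(r^2 - 1)^3) - (0)) = (-r^2 - 1)/(r^3 - r)
This differs from the proposed value (r^3 + r)/(r^2 - 1).
No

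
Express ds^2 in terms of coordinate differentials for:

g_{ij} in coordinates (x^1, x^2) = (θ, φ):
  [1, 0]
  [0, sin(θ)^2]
ds^2 = g_{ij} dx^i dx^j; only the non-zero components contribute.
ds^2 = dθ^2 + sin(θ)^2 dφ^2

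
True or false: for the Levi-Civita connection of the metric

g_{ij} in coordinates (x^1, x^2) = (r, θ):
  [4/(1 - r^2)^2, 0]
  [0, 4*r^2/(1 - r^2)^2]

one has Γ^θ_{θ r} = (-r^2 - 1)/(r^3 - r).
Γ^θ_{θ r} = (1/2) g^{θθ} (∂_θ g_{θr} + ∂_r g_{θθ} - ∂_θ g_{θr}) = (1/2)((1 - r^2)^2/(4*r^2))((0) + (-8*(r^3 + r)/(r^2 - 1)^3) - (0)) = (-r^2 - 1)/(r^3 - r)
This equals the proposed value (-r^2 - 1)/(r^3 - r).
True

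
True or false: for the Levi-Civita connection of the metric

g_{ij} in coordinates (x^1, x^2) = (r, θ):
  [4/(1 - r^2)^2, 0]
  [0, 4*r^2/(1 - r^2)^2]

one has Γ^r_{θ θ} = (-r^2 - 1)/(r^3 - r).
Γ^r_{θ θ} = (1/2) g^{rr} (∂_θ g_{rθ} + ∂_θ g_{rθ} - ∂_r g_{θθ}) = (1/2)((1 - r^2)^2/4)((0) + (0) - (-8*(r^3 + r)/(r^2 - 1)^3)) = (r^3 + r)/(r^2 - 1)
This differs from the proposed value (-r^2 - 1)/(r^3 - r).
False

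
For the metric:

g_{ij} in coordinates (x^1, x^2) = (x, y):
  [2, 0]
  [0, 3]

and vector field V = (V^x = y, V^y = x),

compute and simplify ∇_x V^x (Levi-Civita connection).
All Christoffel symbols are zero.
∇_x V^x = ∂_x V^x + Γ^x_{x j} V^j
  = (0) + (0)(y) + (0)(x)
  = 0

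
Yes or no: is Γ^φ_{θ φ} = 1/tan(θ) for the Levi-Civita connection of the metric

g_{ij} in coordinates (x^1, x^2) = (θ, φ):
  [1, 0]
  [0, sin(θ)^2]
Γ^φ_{θ φ} = (1/2) g^{φφ} (∂_θ g_{φφ} + ∂_φ g_{φθ} - ∂_φ g_{θφ}) = (1/2)(1/sin(θ)^2)((sin(2*θ)) + (0) - (0)) = 1/tan(θ)
This equals the proposed value 1/tan(θ).
Yes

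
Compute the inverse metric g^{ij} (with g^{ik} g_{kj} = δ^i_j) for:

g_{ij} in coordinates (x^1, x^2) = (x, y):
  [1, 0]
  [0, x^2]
The metric is diagonal, so g^{ij} is diagonal with entries 1/g_{ii}: diag(1, 1/(x^2)).
g^{ij}:
  [1, 0]
  [0, 1/x^2]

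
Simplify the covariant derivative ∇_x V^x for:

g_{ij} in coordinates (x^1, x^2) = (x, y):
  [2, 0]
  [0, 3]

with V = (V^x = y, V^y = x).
All Christoffel symbols are zero.
∇_x V^x = ∂_x V^x + Γ^x_{x j} V^j
  = (0) + (0)(y) + (0)(x)
  = 0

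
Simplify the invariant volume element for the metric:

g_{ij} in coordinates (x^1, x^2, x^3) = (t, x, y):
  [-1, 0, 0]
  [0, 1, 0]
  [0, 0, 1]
det(g) = -1
√|det(g)| = 1
Volume element: dV = 1 dt dx dy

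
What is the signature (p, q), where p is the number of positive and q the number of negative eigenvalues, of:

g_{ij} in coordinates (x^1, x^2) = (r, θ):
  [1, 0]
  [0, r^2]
The metric is diagonal, so its eigenvalues are the diagonal entries: 1, r^2 (at a generic point, where coordinate-dependent entries are positive).
2 positive, 0 negative.
(2, 0) - Riemannian (positive definite)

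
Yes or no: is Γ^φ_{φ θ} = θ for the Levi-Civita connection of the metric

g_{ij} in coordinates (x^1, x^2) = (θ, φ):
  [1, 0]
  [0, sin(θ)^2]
Γ^φ_{φ θ} = (1/2) g^{φφ} (∂_φ g_{φθ} + ∂_θ g_{φφ} - ∂_φ g_{φθ}) = (1/2)(1/sin(θ)^2)((0) + (sin(2*θ)) - (0)) = 1/tan(θ)
This differs from the proposed value θ.
No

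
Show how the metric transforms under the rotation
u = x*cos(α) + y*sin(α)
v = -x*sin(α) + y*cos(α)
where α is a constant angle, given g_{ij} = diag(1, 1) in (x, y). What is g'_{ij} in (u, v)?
Invert the transformation: x = u*cos(α) - v*sin(α), y = u*sin(α) + v*cos(α)
g'_{ij} = (∂x^k/∂x'^i)(∂x^l/∂x'^j) g_{kl}; with g_{kl} = δ_{kl} this is Σ_k (∂x^k/∂x'^i)(∂x^k/∂x'^j).
Jacobian: ∂x/∂u = cos(α), ∂x/∂v = -sin(α), ∂y/∂u = sin(α), ∂y/∂v = cos(α)
g'_{uu} = (cos(α))(cos(α)) + (sin(α))(sin(α)) = 1
g'_{uv} = (cos(α))(-sin(α)) + (sin(α))(cos(α)) = 0
g'_{vv} = (-sin(α))(-sin(α)) + (cos(α))(cos(α)) = 1
g'_{ij} = diag(1, 1)
The Euclidean metric is invariant under rotations.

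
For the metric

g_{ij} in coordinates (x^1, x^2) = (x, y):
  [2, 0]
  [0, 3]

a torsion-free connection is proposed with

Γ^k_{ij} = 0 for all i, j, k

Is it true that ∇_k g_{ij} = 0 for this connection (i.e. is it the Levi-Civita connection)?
Using ∇_k g_{ij} = ∂_k g_{ij} - Γ^m_{ki} g_{mj} - Γ^m_{kj} g_{im}:
e.g. ∇_y g_{yy} = (0) - (0) - (0) = 0
Every component ∇_k g_{ij} vanishes: the connection is metric compatible.
Yes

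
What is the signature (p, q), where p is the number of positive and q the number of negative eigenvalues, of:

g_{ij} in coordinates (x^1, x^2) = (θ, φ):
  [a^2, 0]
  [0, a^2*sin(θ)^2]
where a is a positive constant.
The metric is diagonal, so its eigenvalues are the diagonal entries: a^2, a^2*sin(θ)^2 (at a generic point, where coordinate-dependent entries are positive).
2 positive, 0 negative.
(2, 0) - Riemannian (positive definite)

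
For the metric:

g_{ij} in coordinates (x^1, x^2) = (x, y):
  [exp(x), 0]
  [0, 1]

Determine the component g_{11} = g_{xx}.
With x^1 = x, x^2 = y, g_{11} = g_{xx} is the row-1, column-1 entry of the matrix.
g_{11} = exp(x)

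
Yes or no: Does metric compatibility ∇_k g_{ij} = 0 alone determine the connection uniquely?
One also needs vanishing torsion; metric compatibility plus torsion-freeness singles out the Levi-Civita connection.
No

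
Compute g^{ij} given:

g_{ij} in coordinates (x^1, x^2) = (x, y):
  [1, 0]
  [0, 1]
The metric is diagonal, so g^{ij} is diagonal with entries 1/g_{ii}: diag(1, 1).
g^{ij}:
  [1, 0]
  [0, 1]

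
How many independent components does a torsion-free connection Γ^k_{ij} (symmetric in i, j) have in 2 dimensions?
Γ^k_{ij} has n choices for the upper index and n(n+1)/2 independent symmetric lower index pairs.
Total = 2 × 2×3/2 = 2 × 3 = 6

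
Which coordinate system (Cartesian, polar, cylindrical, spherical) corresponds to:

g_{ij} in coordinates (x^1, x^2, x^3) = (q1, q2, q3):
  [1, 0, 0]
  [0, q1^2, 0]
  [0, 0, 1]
The line element ds^2 = dq1^2 + q1^2 dq2^2 + dq3^2 is dr^2 + r^2 dθ^2 + dz^2 with q1 = r, q2 = θ, q3 = z.
cylindrical coordinates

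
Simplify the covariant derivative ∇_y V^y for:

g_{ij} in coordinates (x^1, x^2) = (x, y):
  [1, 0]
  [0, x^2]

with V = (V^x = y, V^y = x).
Non-zero Christoffel symbols:
Γ^x_{y y} = -x
Γ^y_{x y} = 1/x
∇_y V^y = ∂_y V^y + Γ^y_{y j} V^j
  = (0) + (1/x)(y) + (0)(x)
  = y/x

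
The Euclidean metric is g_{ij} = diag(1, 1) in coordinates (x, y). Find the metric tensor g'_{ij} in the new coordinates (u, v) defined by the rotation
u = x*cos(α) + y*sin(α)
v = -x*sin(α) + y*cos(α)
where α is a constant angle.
Invert the transformation: x = u*cos(α) - v*sin(α), y = u*sin(α) + v*cos(α)
g'_{ij} = (∂x^k/∂x'^i)(∂x^l/∂x'^j) g_{kl}; with g_{kl} = δ_{kl} this is Σ_k (∂x^k/∂x'^i)(∂x^k/∂x'^j).
Jacobian: ∂x/∂u = cos(α), ∂x/∂v = -sin(α), ∂y/∂u = sin(α), ∂y/∂v = cos(α)
g'_{uu} = (cos(α))(cos(α)) + (sin(α))(sin(α)) = 1
g'_{uv} = (cos(α))(-sin(α)) + (sin(α))(cos(α)) = 0
g'_{vv} = (-sin(α))(-sin(α)) + (cos(α))(cos(α)) = 1
g'_{ij} = diag(1, 1)
The Euclidean metric is invariant under rotations.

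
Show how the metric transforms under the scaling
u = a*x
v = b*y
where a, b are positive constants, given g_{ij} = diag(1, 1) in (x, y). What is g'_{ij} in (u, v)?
Invert the transformation: x = u/a, y = v/b
g'_{ij} = (∂x^k/∂x'^i)(∂x^l/∂x'^j) g_{kl}; with g_{kl} = δ_{kl} this is Σ_k (∂x^k/∂x'^i)(∂x^k/∂x'^j).
Jacobian: ∂x/∂u = 1/a, ∂x/∂v = 0, ∂y/∂u = 0, ∂y/∂v = 1/b
g'_{uu} = (1/a)(1/a) + (0)(0) = 1/a^2
g'_{uv} = (1/a)(0) + (0)(1/b) = 0
g'_{vv} = (0)(0) + (1/b)(1/b) = 1/b^2
g'_{ij} = diag(1/a^2, 1/b^2)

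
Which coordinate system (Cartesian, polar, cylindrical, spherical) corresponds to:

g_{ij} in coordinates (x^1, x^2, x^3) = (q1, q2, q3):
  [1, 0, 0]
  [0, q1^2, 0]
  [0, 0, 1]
The line element ds^2 = dq1^2 + q1^2 dq2^2 + dq3^2 is dr^2 + r^2 dθ^2 + dz^2 with q1 = r, q2 = θ, q3 = z.
cylindrical coordinates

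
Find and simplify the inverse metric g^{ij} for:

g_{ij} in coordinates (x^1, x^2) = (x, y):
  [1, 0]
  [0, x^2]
The metric is diagonal, so g^{ij} is diagonal with entries 1/g_{ii}: diag(1, 1/(x^2)).
g^{ij}:
  [1, 0]
  [0, 1/x^2]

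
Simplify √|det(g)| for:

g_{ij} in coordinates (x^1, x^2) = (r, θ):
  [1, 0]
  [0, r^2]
det(g) = r^2
√|det(g)| = r
Volume element: dV = r dr dθ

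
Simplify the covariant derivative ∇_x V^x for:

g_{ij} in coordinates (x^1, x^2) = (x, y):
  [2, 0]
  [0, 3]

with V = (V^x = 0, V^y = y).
All Christoffel symbols are zero.
∇_x V^x = ∂_x V^x + Γ^x_{x j} V^j
  = (0) + (0)(0) + (0)(y)
  = 0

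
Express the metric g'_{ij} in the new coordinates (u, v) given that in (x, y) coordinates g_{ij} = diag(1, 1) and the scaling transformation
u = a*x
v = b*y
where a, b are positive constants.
Invert the transformation: x = u/a, y = v/b
g'_{ij} = (∂x^k/∂x'^i)(∂x^l/∂x'^j) g_{kl}; with g_{kl} = δ_{kl} this is Σ_k (∂x^k/∂x'^i)(∂x^k/∂x'^j).
Jacobian: ∂x/∂u = 1/a, ∂x/∂v = 0, ∂y/∂u = 0, ∂y/∂v = 1/b
g'_{uu} = (1/a)(1/a) + (0)(0) = 1/a^2
g'_{uv} = (1/a)(0) + (0)(1/b) = 0
g'_{vv} = (0)(0) + (1/b)(1/b) = 1/b^2
g'_{ij} = diag(1/a^2, 1/b^2)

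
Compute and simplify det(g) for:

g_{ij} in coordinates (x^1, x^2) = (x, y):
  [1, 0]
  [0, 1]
For a 2×2 metric: det(g) = g_{11}·g_{22} - g_{12}·g_{21}
= (1)·(1) - (0)·(0)
= 1 - 0
det(g) = 1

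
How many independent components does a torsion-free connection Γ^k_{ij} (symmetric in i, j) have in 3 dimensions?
Γ^k_{ij} has n choices for the upper index and n(n+1)/2 independent symmetric lower index pairs.
Total = 3 × 3×4/2 = 3 × 6 = 18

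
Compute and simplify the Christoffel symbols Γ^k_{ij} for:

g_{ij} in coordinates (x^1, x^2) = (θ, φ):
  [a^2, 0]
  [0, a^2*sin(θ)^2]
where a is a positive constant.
Using Γ^k_{ij} = (1/2) g^{km} (∂_i g_{mj} + ∂_j g_{mi} - ∂_m g_{ij}); the metric is diagonal, so only the m = k term contributes.
Non-zero symbols (using the symmetry Γ^k_{ij} = Γ^k_{ji}):
Γ^θ_{φ φ} = (1/2) g^{θθ} (∂_φ g_{θφ} + ∂_φ g_{θφ} - ∂_θ g_{φφ}) = (1/2)(1/a^2)((0) + (0) - (a^2*sin(2*θ))) = -sin(2*θ)/2
Γ^φ_{θ φ} = (1/2) g^{φφ} (∂_θ g_{φφ} + ∂_φ g_{φθ} - ∂_φ g_{θφ}) = (1/2)(1/(a^2*sin(θ)^2))((a^2*sin(2*θ)) + (0) - (0)) = 1/tan(θ)
All other Christoffel symbols are zero.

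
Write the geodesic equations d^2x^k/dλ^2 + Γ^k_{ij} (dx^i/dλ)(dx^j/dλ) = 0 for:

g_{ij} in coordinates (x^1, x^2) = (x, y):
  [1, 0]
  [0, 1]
Geodesic equation: d^2x^k/dλ^2 + Γ^k_{ij} (dx^i/dλ)(dx^j/dλ) = 0.
All Christoffel symbols vanish, so the geodesics are straight lines:
d^2x/dλ^2 = 0
d^2y/dλ^2 = 0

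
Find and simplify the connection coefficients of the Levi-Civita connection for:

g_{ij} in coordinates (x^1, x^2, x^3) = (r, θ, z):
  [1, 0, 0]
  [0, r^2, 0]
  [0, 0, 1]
Using Γ^k_{ij} = (1/2) g^{km} (∂_i g_{mj} + ∂_j g_{mi} - ∂_m g_{ij}); the metric is diagonal, so only the m = k term contributes.
Non-zero symbols (using the symmetry Γ^k_{ij} = Γ^k_{ji}):
Γ^r_{θ θ} = (1/2) g^{rr} (∂_θ g_{rθ} + ∂_θ g_{rθ} - ∂_r g_{θθ}) = (1/2)(1)((0) + (0) - (2*r)) = -r
Γ^θ_{r θ} = (1/2) g^{θθ} (∂_r g_{θθ} + ∂_θ g_{θr} - ∂_θ g_{rθ}) = (1/2)(1/r^2)((2*r) + (0) - (0)) = 1/r
All other Christoffel symbols are zero.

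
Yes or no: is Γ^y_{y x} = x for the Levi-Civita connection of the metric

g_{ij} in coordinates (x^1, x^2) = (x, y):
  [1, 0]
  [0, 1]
Γ^y_{y x} = (1/2) g^{yy} (∂_y g_{yx} + ∂_x g_{yy} - ∂_y g_{yx}) = (1/2)(1)((0) + (0) - (0)) = 0
This differs from the proposed value x.
No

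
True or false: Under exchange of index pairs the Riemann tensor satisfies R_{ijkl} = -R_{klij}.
The pair-exchange symmetry has a plus sign: R_{ijkl} = +R_{klij}.
False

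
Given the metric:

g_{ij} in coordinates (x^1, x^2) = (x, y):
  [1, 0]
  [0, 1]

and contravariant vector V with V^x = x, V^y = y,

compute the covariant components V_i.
V_i = g_{ij} V^j:
V_x = (1)(x) + (0)(y) = x
V_y = (0)(x) + (1)(y) = y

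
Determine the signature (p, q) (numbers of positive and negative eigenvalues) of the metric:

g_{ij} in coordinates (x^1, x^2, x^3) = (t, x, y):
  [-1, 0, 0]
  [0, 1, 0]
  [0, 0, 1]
The metric is diagonal, so its eigenvalues are the diagonal entries: -1, 1, 1 (at a generic point, where coordinate-dependent entries are positive).
2 positive, 1 negative.
(2, 1) - Lorentzian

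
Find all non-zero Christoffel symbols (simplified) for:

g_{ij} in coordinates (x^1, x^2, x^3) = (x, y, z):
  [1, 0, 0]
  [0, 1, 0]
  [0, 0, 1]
Using Γ^k_{ij} = (1/2) g^{km} (∂_i g_{mj} + ∂_j g_{mi} - ∂_m g_{ij}); the metric is diagonal, so only the m = k term contributes.
Every metric component is constant, so all ∂_m g_{ij} = 0 and every Christoffel symbol vanishes.
All Christoffel symbols are zero.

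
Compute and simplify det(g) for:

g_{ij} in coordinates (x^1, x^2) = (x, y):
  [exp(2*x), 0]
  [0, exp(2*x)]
For a 2×2 metric: det(g) = g_{11}·g_{22} - g_{12}·g_{21}
= (exp(2*x))·(exp(2*x)) - (0)·(0)
= exp(4*x) - 0
det(g) = exp(4*x)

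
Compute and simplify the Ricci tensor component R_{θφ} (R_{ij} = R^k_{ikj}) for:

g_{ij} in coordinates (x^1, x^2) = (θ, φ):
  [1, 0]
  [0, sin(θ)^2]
Non-zero Christoffel symbols (Γ^k_{ij} = Γ^k_{ji}):
Γ^θ_{φ φ} = -sin(2*θ)/2
Γ^φ_{θ φ} = 1/tan(θ)
R^θ_{θ θ φ} = 0 (a repeated index in an antisymmetric pair)
R^φ_{θ φ φ} = 0 (a repeated index in an antisymmetric pair)
R_{θφ} = R^θ_{θ θ φ} + R^φ_{θ φ φ} = (0) + (0) = 0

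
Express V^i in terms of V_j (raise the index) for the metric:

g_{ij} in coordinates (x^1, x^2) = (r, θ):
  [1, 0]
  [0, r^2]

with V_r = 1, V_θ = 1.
Inverse metric (diagonal): g^{rr} = 1, g^{θθ} = 1/r^2
V^i = g^{ij} V_j:
V^r = (1)(1) + (0)(1) = 1
V^θ = (0)(1) + (1/r^2)(1) = 1/r^2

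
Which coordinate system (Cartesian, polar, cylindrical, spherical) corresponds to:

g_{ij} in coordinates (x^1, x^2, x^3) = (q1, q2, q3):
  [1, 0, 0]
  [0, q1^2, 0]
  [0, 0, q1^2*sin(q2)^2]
The line element ds^2 = dq1^2 + q1^2 dq2^2 + q1^2 sin(q2)^2 dq3^2 is dr^2 + r^2 dθ^2 + r^2 sin(θ)^2 dφ^2 with q1 = r, q2 = θ, q3 = φ.
spherical coordinates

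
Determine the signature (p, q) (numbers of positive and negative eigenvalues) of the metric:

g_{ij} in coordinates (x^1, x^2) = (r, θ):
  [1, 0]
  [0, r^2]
The metric is diagonal, so its eigenvalues are the diagonal entries: 1, r^2 (at a generic point, where coordinate-dependent entries are positive).
2 positive, 0 negative.
(2, 0) - Riemannian (positive definite)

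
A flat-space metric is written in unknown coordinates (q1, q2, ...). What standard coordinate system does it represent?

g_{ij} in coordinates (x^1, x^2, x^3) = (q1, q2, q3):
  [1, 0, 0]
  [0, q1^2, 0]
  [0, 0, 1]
The line element ds^2 = dq1^2 + q1^2 dq2^2 + dq3^2 is dr^2 + r^2 dθ^2 + dz^2 with q1 = r, q2 = θ, q3 = z.
cylindrical coordinates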